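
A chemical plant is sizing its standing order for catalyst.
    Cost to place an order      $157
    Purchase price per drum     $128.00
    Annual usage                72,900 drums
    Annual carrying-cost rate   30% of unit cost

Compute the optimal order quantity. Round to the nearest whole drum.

Holding cost per drum per year: H = 30% × $128 = $38.4000
EOQ = √(2DS/H) = √(2 × 72,900 × 157 / 38.4)
    = √(596,109.38) ≈ 772.08

772 drums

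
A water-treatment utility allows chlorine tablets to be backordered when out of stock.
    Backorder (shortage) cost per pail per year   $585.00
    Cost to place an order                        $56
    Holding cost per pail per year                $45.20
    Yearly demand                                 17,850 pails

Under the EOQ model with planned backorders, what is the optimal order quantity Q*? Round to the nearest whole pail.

218 pails

Basic EOQ = √(2·17,850·56/45.2) = 210.310
Backorder adjustment √((H+b)/b) = √((45.2+585)/585) = 1.0379
Q* = 210.310 × 1.0379 ≈ 218.28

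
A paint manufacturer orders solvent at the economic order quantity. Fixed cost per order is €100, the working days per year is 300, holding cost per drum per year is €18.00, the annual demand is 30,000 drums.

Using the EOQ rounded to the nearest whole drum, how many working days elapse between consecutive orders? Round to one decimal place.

5.8 days

Optimal lot size Q* = (2 × 30,000 × €100 / €18)^½ ≈ 577.35 → Q = 577 drums
Cycle time = (working days × Q)/D = (300 × 577) / 30,000 = 5.770 days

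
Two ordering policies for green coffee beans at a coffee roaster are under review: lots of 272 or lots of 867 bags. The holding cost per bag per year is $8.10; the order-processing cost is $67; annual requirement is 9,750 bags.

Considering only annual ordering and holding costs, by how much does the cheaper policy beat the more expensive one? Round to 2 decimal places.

For each Q, cost = (D/Q)·S + (Q/2)·H.
TC(272) = (9,750/272)×67 + (272/2)×8.1 = $3,503.25
TC(867) = (9,750/867)×67 + (867/2)×8.1 = $4,264.81
Lots of 272 are cheaper by $761.56.

$761.56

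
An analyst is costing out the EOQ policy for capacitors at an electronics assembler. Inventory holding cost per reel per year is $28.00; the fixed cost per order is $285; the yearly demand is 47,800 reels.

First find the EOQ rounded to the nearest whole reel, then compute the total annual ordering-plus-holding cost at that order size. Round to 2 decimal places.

$27,620.43

Optimal lot size Q* = (2 × 47,800 × $285 / $28)^½ ≈ 986.44 → Q = 986 reels
Orders/yr = 47,800/986 = 48.479; ordering cost = 48.479 × $285 = $13,816.43
Average inventory = 986/2 = 493; holding cost = 493 × $28 = $13,804.00
Total = $13,816.43 + $13,804.00 = $27,620.43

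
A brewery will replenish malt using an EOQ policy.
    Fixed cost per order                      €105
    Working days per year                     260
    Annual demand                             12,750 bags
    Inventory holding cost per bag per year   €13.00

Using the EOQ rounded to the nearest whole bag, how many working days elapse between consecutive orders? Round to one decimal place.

Optimal lot size Q* = (2 × 12,750 × €105 / €13)^½ ≈ 453.83 → Q = 454 bags
Days between orders = 260 / (D/Q) = 260 / 28.084 ≈ 9.258

9.3 days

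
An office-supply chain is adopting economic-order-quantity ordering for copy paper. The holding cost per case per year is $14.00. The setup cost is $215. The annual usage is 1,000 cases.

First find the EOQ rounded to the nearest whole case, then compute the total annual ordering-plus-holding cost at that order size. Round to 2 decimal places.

$2,453.57

EOQ = √(2DS/H) = √(2 × 1,000 × 215 / 14)
    = √(30,714.29) ≈ 175.25 → Q = 175 cases
Orders/yr = 1,000/175 = 5.714; ordering cost = 5.714 × $215 = $1,228.57
Average inventory = 175/2 = 87.5; holding cost = 87.5 × $14 = $1,225.00
Total = $1,228.57 + $1,225.00 = $2,453.57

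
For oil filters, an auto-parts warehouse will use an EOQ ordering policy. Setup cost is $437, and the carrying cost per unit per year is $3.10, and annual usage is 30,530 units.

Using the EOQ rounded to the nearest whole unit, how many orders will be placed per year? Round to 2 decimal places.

Q* = √(2·D·S / H) = √(2·30,530·437 / 3.1) = √8,607,490.3 ≈ 2,933.85 → Q = 2,934
N = D/Q = 30,530/2,934 ≈ 10.406 orders/yr

10.41 orders per year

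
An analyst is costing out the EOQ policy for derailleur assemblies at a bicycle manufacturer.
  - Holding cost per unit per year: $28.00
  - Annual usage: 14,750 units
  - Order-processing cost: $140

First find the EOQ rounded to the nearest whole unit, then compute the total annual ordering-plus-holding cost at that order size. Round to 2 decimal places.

$10,753.60

Optimal lot size Q* = (2 × 14,750 × $140 / $28)^½ ≈ 384.06 → Q = 384 units
Ordering: D/Q × S = 14,750/384 × $140 = $5,377.60
Holding:  Q/2 × H = 384/2 × $28 = $5,376.00
Total = $5,377.60 + $5,376.00 = $10,753.60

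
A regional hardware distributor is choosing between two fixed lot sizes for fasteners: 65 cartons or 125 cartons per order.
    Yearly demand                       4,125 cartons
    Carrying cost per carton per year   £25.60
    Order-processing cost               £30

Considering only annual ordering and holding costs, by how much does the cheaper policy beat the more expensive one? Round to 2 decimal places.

Annual cost at Q: ordering D·S/Q plus holding Q·H/2.
TC(65) = (4,125/65)×30 + (65/2)×25.6 = £2,735.85
TC(125) = (4,125/125)×30 + (125/2)×25.6 = £2,590.00
Cheaper: Q = 125.  Difference = £145.85

£145.85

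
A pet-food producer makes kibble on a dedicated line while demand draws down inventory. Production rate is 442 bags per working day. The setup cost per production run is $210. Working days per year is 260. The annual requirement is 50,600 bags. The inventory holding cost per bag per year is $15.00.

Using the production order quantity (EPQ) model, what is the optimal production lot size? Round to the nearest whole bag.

1,591 bags

d = 50,600/260 = 194.6154 bags/day;  effective holding cost H(1 − d/p) = 15·(1 − 194.6154/442) = 8.39541
Q* = √(2DS / H_eff) = √(2·50,600·210 / 8.39541) ≈ 1,591.03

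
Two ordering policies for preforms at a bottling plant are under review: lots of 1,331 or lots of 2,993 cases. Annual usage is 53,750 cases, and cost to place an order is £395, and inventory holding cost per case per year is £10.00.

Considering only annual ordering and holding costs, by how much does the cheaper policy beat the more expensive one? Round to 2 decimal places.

£547.72

TC(Q) = (D/Q)S + (Q/2)H
TC(1,331) = (53,750/1,331)×395 + (1,331/2)×10 = £22,606.35
TC(2,993) = (53,750/2,993)×395 + (2,993/2)×10 = £22,058.64
Cheaper: Q = 2,993.  Difference = £547.72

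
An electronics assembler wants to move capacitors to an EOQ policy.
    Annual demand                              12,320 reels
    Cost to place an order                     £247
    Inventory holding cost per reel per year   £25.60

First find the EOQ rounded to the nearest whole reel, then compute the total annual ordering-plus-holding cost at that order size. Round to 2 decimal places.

£12,482.14

EOQ = √(2DS/H) = √(2 × 12,320 × 247 / 25.6)
    = √(237,737.50) ≈ 487.58 → Q = 488 reels
Annual ordering cost = (D/Q)·S = (12,320/488) × 247 = £6,235.74
Annual holding cost  = (Q/2)·H = (488/2) × 25.6 = £6,246.40
Total = £6,235.74 + £6,246.40 = £12,482.14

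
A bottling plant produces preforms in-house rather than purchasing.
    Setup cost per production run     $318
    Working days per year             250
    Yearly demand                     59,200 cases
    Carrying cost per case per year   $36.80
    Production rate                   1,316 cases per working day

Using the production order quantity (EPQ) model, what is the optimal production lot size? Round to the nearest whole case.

1,117 cases

Daily demand d = 59,200/250 = 236.800; p = 1316; 1 − d/p = 0.82006
EPQ = √(2DS / (H(1 − d/p)))
    = √(2 × 59,200 × 318 / (36.8 × 0.82006)) ≈ 1,116.97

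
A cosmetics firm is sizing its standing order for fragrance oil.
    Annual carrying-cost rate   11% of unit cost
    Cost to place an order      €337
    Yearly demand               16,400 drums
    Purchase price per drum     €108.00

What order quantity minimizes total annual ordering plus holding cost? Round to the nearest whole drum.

965 drums

Carrying cost H = €108 × 11% = €11.8800/drum/yr
2DS/H = 2·16,400·337/11.88 = 930,437.71
EOQ = √930,437.71 ≈ 964.59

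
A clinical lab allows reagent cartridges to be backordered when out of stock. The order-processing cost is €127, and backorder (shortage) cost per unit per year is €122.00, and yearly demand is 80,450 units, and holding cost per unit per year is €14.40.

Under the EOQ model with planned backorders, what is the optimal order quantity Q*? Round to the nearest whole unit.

1,260 units

Q* = √(2DS/H) · √((H + b)/b)
   = √(2 × 80,450 × 127 / 14.4) · √((14.4 + 122) / 122)
   = 1,191.238 × 1.0574 ≈ 1,259.58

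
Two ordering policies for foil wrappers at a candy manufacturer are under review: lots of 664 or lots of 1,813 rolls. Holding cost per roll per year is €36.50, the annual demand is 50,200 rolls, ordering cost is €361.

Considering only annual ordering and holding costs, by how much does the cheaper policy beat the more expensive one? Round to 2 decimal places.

For each Q, cost = (D/Q)·S + (Q/2)·H.
TC(664) = (50,200/664)×361 + (664/2)×36.5 = €39,410.47
TC(1,813) = (50,200/1,813)×361 + (1,813/2)×36.5 = €43,082.95
Lots of 664 are cheaper by €3,672.48.

€3,672.48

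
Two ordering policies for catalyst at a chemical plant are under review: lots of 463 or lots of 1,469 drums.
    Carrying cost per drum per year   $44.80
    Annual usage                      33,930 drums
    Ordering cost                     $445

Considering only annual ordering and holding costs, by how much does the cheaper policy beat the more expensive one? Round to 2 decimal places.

TC(Q) = (D/Q)S + (Q/2)H
TC(463) = (33,930/463)×445 + (463/2)×44.8 = $42,982.11
TC(1,469) = (33,930/1,469)×445 + (1,469/2)×44.8 = $43,183.92
Lots of 463 are cheaper by $201.81.

$201.81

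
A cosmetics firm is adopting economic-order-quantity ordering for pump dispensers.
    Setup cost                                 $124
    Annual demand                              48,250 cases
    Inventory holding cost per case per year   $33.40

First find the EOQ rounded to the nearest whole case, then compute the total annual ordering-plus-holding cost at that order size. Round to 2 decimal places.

EOQ = √(2DS/H) = √(2 × 48,250 × 124 / 33.4)
    = √(358,263.47) ≈ 598.55 → Q = 599 cases
Orders/yr = 48,250/599 = 80.551; ordering cost = 80.551 × $124 = $9,988.31
Average inventory = 599/2 = 299.5; holding cost = 299.5 × $33.4 = $10,003.30
Total = $9,988.31 + $10,003.30 = $19,991.61

$19,991.61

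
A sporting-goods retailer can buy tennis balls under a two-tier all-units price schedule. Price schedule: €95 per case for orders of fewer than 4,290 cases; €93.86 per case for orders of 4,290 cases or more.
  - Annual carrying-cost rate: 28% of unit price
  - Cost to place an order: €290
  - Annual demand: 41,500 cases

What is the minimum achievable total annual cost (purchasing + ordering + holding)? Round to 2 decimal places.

H₁ = 28%×€95 = €26.6000;  H₂ = 28%×€93.86 = €26.2808
EOQ₁ = √(2×41,500×290/26.6000) = 951.26  (< 4,290, feasible at tier 1)
EOQ₂ = √(2×41,500×290/26.2808) = 957.02  (< 4,290 → use Q = 4,290 at tier-2 price)
TC(tier 1 (EOQ₁), Q≈951.3) = €3,967,803.40
TC(tier 2, Q≈4,290.0) = €3,954,367.68
Minimum at tier 2: €3,954,367.68

€3,954,367.68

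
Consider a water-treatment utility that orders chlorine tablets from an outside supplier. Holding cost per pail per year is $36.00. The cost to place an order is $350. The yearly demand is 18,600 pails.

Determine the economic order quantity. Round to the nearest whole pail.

2DS/H = 2·18,600·350/36 = 361,666.67
EOQ = √361,666.67 ≈ 601.39

601 pails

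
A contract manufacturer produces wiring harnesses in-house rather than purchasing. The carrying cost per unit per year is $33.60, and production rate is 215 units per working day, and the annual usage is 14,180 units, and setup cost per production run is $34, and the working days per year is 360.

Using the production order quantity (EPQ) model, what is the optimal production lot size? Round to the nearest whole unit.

187 units

Daily demand d = 14,180/360 = 39.389; p = 215; 1 − d/p = 0.81680
EPQ = √(2DS / (H(1 − d/p)))
    = √(2 × 14,180 × 34 / (33.6 × 0.81680)) ≈ 187.44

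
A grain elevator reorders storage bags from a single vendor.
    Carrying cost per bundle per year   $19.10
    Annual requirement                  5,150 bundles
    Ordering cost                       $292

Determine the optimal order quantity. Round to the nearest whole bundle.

Q* = √(2·D·S / H) = √(2·5,150·292 / 19.1) = √157,466.0 ≈ 396.82

397 bundles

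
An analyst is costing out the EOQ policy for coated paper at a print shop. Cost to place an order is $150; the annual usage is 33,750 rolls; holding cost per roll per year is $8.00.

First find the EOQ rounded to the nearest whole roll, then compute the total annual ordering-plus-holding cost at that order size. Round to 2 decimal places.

Q* = √(2·D·S / H) = √(2·33,750·150 / 8) = √1,265,625.0 ≈ 1,125.00 → Q = 1,125 rolls
Annual ordering cost = (D/Q)·S = (33,750/1,125) × 150 = $4,500.00
Annual holding cost  = (Q/2)·H = (1,125/2) × 8 = $4,500.00
Total = $4,500.00 + $4,500.00 = $9,000.00

$9,000.00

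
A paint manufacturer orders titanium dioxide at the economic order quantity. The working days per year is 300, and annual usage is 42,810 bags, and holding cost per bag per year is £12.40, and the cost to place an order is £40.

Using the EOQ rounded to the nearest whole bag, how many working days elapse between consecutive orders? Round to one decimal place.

Q* = √(2·D·S / H) = √(2·42,810·40 / 12.4) = √276,193.5 ≈ 525.54 → Q = 526 bags
Cycle time = (working days × Q)/D = (300 × 526) / 42,810 = 3.686 days

3.7 days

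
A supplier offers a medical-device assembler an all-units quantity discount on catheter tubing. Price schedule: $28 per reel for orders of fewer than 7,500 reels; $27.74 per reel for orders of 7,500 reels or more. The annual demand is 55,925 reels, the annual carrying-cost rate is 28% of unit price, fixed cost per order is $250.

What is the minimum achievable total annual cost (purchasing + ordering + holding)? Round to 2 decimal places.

$1,580,706.28

H₁ = 28%×$28 = $7.8400;  H₂ = 28%×$27.74 = $7.7672
EOQ₁ = √(2×55,925×250/7.8400) = 1,888.56  (< 7,500, feasible at tier 1)
EOQ₂ = √(2×55,925×250/7.7672) = 1,897.39  (< 7,500 → use Q = 7,500 at tier-2 price)
TC(tier 1 (EOQ₁), Q≈1,888.6) = $1,580,706.28
TC(tier 2, Q≈7,500.0) = $1,582,350.67
Minimum at tier 1 (EOQ₁): $1,580,706.28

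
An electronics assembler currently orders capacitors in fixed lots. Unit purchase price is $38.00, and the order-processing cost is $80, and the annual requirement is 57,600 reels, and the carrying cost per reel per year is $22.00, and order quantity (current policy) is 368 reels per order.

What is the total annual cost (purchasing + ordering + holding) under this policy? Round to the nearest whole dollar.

$2,205,370

Ordering: D/Q × S = 57,600/368 × $80 = $12,521.74
Holding:  Q/2 × H = 368/2 × $22 = $4,048.00
Purchase cost = D·C = 57,600 × 38 = $2,188,800.00
Total = $12,521.74 + $4,048.00 + $2,188,800.00 = $2,205,369.74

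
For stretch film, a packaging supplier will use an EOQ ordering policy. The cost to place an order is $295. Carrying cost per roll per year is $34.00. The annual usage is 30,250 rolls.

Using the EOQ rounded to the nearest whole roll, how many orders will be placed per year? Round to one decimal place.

EOQ = √(2DS/H) = √(2 × 30,250 × 295 / 34)
    = √(524,926.47) ≈ 724.52 → Q = 725
N = D/Q = 30,250/725 ≈ 41.724 orders/yr

41.7 orders per year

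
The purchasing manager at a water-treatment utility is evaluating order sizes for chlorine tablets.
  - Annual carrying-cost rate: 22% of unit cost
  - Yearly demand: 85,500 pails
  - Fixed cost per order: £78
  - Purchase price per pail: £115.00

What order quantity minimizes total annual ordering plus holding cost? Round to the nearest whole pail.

Holding cost per pail per year: H = 22% × £115 = £25.3000
Q* = √(2·D·S / H) = √(2·85,500·78 / 25.3) = √527,193.7 ≈ 726.08

726 pails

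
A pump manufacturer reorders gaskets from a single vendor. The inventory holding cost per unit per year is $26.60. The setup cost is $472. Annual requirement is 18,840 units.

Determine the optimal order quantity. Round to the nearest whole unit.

2DS/H = 2·18,840·472/26.6 = 668,607.52
EOQ = √668,607.52 ≈ 817.68

818 units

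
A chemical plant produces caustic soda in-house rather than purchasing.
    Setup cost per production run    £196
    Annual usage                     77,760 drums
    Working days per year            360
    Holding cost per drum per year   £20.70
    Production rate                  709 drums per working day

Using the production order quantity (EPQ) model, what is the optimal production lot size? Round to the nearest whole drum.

1,455 drums

Daily demand d = 77,760/360 = 216.000; p = 709; 1 − d/p = 0.69535
EPQ = √(2DS / (H(1 − d/p)))
    = √(2 × 77,760 × 196 / (20.7 × 0.69535)) ≈ 1,455.24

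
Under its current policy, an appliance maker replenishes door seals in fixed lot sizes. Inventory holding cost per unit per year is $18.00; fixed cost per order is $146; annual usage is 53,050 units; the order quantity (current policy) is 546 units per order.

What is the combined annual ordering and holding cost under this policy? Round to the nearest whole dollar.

Ordering: D/Q × S = 53,050/546 × $146 = $14,185.53
Holding:  Q/2 × H = 546/2 × $18 = $4,914.00
Total = $14,185.53 + $4,914.00 = $19,099.53

$19,100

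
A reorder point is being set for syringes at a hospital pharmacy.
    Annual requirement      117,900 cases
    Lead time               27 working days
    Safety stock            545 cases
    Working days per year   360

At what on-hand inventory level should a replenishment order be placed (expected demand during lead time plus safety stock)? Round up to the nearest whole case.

9,388 cases

Daily demand d = 117,900 / 360 = 327.500 cases/day
Demand during lead time = 327.500 × 27 = 8,842.50
Reorder point = 8,842.50 + 545 = 9,387.50 → round up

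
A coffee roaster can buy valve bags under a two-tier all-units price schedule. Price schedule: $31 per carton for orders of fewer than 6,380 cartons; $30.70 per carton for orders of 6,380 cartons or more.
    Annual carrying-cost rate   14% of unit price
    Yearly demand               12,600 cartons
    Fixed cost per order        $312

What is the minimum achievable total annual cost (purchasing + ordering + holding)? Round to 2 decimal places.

$396,441.47

H₁ = 14%×$31 = $4.3400;  H₂ = 14%×$30.70 = $4.2980
EOQ₁ = √(2×12,600×312/4.3400) = 1,345.96  (< 6,380, feasible at tier 1)
EOQ₂ = √(2×12,600×312/4.2980) = 1,352.52  (< 6,380 → use Q = 6,380 at tier-2 price)
TC(tier 1 (EOQ₁), Q≈1,346.0) = $396,441.47
TC(tier 2, Q≈6,380.0) = $401,146.80
Minimum at tier 1 (EOQ₁): $396,441.47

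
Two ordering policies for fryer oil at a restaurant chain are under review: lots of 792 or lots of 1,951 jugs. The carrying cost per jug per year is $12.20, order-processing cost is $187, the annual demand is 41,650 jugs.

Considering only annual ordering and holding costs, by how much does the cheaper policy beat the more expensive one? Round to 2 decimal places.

Annual cost at Q: ordering D·S/Q plus holding Q·H/2.
TC(792) = (41,650/792)×187 + (792/2)×12.2 = $14,665.23
TC(1,951) = (41,650/1,951)×187 + (1,951/2)×12.2 = $15,893.18
Cheaper: Q = 792.  Difference = $1,227.95

$1,227.95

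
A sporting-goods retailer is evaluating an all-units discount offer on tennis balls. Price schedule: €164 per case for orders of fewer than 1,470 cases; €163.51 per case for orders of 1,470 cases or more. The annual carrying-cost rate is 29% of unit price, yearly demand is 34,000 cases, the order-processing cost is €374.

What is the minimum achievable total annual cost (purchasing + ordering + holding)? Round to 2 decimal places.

H₁ = 29%×€164 = €47.5600;  H₂ = 29%×€163.51 = €47.4179
EOQ₁ = √(2×34,000×374/47.5600) = 731.26  (< 1,470, feasible at tier 1)
EOQ₂ = √(2×34,000×374/47.4179) = 732.35  (< 1,470 → use Q = 1,470 at tier-2 price)
TC(tier 1 (EOQ₁), Q≈731.3) = €5,610,778.53
TC(tier 2, Q≈1,470.0) = €5,602,842.50
Minimum at tier 2: €5,602,842.50

€5,602,842.50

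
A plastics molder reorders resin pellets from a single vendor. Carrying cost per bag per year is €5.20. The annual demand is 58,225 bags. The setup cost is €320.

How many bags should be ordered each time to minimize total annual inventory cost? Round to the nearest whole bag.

Q* = √(2·D·S / H) = √(2·58,225·320 / 5.2) = √7,166,153.8 ≈ 2,676.97

2,677 bags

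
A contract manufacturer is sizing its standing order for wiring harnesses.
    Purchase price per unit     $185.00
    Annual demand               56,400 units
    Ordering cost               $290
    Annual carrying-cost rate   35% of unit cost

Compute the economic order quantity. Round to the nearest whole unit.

711 units

Holding cost per unit per year: H = 35% × $185 = $64.7500
2DS/H = 2·56,400·290/64.75 = 505,204.63
EOQ = √505,204.63 ≈ 710.78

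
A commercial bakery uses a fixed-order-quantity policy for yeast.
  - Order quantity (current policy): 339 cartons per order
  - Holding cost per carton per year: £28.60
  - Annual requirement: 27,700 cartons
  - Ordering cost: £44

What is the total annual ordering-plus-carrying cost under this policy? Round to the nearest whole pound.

Ordering: D/Q × S = 27,700/339 × £44 = £3,595.28
Holding:  Q/2 × H = 339/2 × £28.6 = £4,847.70
Total = £3,595.28 + £4,847.70 = £8,442.98

£8,443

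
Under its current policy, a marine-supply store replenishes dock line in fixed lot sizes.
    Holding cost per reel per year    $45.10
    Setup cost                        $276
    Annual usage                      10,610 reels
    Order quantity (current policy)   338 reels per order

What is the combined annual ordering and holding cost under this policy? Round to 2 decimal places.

Orders/yr = 10,610/338 = 31.391; ordering cost = 31.391 × $276 = $8,663.79
Average inventory = 338/2 = 169; holding cost = 169 × $45.1 = $7,621.90
Total = $8,663.79 + $7,621.90 = $16,285.69

$16,285.69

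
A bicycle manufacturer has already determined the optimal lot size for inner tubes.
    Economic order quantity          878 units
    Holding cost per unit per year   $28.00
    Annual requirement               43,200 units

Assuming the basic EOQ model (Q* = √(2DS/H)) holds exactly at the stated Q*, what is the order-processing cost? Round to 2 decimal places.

$249.82

EOQ relation: Q² = 2DS/H, so rearrange for the unknown.
S = Q²H / (2D) = 878² × 28 / (2 × 43,200) = 249.8235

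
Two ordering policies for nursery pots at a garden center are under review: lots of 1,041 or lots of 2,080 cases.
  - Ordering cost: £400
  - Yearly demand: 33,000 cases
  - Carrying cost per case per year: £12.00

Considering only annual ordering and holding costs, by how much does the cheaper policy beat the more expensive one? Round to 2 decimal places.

TC(Q) = (D/Q)S + (Q/2)H
TC(1,041) = (33,000/1,041)×400 + (1,041/2)×12 = £18,926.12
TC(2,080) = (33,000/2,080)×400 + (2,080/2)×12 = £18,826.15
|ΔTC| = |£18,926.12 − £18,826.15| = £99.96

£99.96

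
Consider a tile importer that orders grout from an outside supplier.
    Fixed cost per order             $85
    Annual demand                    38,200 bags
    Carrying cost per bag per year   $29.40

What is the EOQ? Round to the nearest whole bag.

Optimal lot size Q* = (2 × 38,200 × $85 / $29.4)^½ ≈ 469.98

470 bags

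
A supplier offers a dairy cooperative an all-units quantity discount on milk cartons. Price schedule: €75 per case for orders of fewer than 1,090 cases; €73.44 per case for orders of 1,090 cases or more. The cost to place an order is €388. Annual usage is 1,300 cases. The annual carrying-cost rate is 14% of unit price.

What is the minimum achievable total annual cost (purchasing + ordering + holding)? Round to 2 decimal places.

H₁ = 14%×€75 = €10.5000;  H₂ = 14%×€73.44 = €10.2816
EOQ₁ = √(2×1,300×388/10.5000) = 309.96  (< 1,090, feasible at tier 1)
EOQ₂ = √(2×1,300×388/10.2816) = 313.24  (< 1,090 → use Q = 1,090 at tier-2 price)
TC(tier 1 (EOQ₁), Q≈310.0) = €100,754.60
TC(tier 2, Q≈1,090.0) = €101,538.22
Minimum at tier 1 (EOQ₁): €100,754.60

€100,754.60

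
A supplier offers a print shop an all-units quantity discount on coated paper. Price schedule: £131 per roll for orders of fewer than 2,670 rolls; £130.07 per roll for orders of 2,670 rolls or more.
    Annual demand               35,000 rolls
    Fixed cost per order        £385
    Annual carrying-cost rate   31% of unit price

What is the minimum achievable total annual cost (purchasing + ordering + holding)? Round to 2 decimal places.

H₁ = 31%×£131 = £40.6100;  H₂ = 31%×£130.07 = £40.3217
EOQ₁ = √(2×35,000×385/40.6100) = 814.63  (< 2,670, feasible at tier 1)
EOQ₂ = √(2×35,000×385/40.3217) = 817.54  (< 2,670 → use Q = 2,670 at tier-2 price)
TC(tier 1 (EOQ₁), Q≈814.6) = £4,618,082.31
TC(tier 2, Q≈2,670.0) = £4,611,326.29
Minimum at tier 2: £4,611,326.29

£4,611,326.29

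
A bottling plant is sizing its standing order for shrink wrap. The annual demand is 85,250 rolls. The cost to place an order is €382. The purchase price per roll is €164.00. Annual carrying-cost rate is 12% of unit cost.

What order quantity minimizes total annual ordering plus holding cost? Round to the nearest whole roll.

Carrying cost H = €164 × 12% = €19.6800/roll/yr
2DS/H = 2·85,250·382/19.68 = 3,309,502.03
EOQ = √3,309,502.03 ≈ 1,819.20

1,819 rolls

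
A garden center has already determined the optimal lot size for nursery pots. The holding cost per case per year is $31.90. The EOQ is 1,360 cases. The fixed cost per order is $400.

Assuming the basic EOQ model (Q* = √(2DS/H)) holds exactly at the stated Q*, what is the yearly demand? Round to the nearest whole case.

73,753 cases per year

From Q* = √(2DS/H) ⇒ Q*² = 2DS/H.
D = Q²H / (2S) = 1,360² × 31.9 / (2 × 400) = 73,752.80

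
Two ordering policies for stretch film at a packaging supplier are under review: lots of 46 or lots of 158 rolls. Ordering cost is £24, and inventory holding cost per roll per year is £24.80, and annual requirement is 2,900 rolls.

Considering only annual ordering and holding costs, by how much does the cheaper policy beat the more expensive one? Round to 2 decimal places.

TC(Q) = (D/Q)S + (Q/2)H
TC(46) = (2,900/46)×24 + (46/2)×24.8 = £2,083.44
TC(158) = (2,900/158)×24 + (158/2)×24.8 = £2,399.71
Lots of 46 are cheaper by £316.26.

£316.26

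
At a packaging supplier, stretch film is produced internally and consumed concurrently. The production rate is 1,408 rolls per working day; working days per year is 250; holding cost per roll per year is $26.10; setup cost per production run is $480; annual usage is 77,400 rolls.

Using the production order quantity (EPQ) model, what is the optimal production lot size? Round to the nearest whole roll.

1,910 rolls

d = 77,400/250 = 309.6000 rolls/day;  effective holding cost H(1 − d/p) = 26.1·(1 − 309.6000/1408) = 20.36097
Q* = √(2DS / H_eff) = √(2·77,400·480 / 20.36097) ≈ 1,910.32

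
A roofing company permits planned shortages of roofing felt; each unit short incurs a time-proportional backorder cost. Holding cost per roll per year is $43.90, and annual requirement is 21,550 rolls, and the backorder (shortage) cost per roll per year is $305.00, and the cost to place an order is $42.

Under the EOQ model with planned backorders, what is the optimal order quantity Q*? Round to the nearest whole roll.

Basic EOQ = √(2·21,550·42/43.9) = 203.063
Backorder adjustment √((H+b)/b) = √((43.9+305)/305) = 1.0695
Q* = 203.063 × 1.0695 ≈ 217.19

217 rolls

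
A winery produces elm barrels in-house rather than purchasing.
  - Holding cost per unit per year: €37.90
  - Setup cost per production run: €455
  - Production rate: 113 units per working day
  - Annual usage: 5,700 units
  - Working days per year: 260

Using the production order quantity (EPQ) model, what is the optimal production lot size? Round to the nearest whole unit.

412 units

d = 5,700/260 = 21.9231 units/day;  effective holding cost H(1 − d/p) = 37.9·(1 − 21.9231/113) = 30.54704
Q* = √(2DS / H_eff) = √(2·5,700·455 / 30.54704) ≈ 412.07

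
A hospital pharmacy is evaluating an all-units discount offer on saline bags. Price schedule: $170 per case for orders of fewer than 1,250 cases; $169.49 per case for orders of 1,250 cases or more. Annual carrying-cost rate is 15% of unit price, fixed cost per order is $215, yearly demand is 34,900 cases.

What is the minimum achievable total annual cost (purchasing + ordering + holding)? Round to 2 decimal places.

H₁ = 15%×$170 = $25.5000;  H₂ = 15%×$169.49 = $25.4235
EOQ₁ = √(2×34,900×215/25.5000) = 767.14  (< 1,250, feasible at tier 1)
EOQ₂ = √(2×34,900×215/25.4235) = 768.30  (< 1,250 → use Q = 1,250 at tier-2 price)
TC(tier 1 (EOQ₁), Q≈767.1) = $5,952,562.17
TC(tier 2, Q≈1,250.0) = $5,937,093.49
Minimum at tier 2: $5,937,093.49

$5,937,093.49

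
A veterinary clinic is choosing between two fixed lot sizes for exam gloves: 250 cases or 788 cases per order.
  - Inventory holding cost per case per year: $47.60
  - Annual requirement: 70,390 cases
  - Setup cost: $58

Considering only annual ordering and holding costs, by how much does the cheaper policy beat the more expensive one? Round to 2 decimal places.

Annual cost at Q: ordering D·S/Q plus holding Q·H/2.
TC(250) = (70,390/250)×58 + (250/2)×47.6 = $22,280.48
TC(788) = (70,390/788)×58 + (788/2)×47.6 = $23,935.39
Cheaper: Q = 250.  Difference = $1,654.91

$1,654.91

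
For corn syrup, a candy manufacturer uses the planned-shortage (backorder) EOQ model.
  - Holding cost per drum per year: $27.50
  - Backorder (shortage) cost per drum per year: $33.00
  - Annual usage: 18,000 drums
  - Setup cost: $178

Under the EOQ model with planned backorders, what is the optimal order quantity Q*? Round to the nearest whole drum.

654 drums

Basic EOQ = √(2·18,000·178/27.5) = 482.720
Backorder adjustment √((H+b)/b) = √((27.5+33)/33) = 1.3540
Q* = 482.720 × 1.3540 ≈ 653.61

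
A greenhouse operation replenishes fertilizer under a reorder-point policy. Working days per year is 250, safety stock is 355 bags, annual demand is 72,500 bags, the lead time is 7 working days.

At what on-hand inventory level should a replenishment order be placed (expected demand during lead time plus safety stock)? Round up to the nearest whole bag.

Daily demand d = 72,500 / 250 = 290.000 bags/day
Demand during lead time = 290.000 × 7 = 2,030.00
Reorder point = 2,030.00 + 355 = 2,385.00 → round up

2,385 bags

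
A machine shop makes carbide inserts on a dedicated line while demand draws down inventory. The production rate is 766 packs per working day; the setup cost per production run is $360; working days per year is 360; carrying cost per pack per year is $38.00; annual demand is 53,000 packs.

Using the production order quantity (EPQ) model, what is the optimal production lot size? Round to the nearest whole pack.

Daily demand d = 53,000/360 = 147.222; p = 766; 1 − d/p = 0.80780
EPQ = √(2DS / (H(1 − d/p)))
    = √(2 × 53,000 × 360 / (38 × 0.80780)) ≈ 1,114.96

1,115 packs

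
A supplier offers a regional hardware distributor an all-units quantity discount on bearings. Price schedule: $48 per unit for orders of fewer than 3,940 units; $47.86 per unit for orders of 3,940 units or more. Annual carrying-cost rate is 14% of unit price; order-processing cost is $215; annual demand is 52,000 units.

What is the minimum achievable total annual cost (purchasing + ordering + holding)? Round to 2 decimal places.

H₁ = 14%×$48 = $6.7200;  H₂ = 14%×$47.86 = $6.7004
EOQ₁ = √(2×52,000×215/6.7200) = 1,824.11  (< 3,940, feasible at tier 1)
EOQ₂ = √(2×52,000×215/6.7004) = 1,826.78  (< 3,940 → use Q = 3,940 at tier-2 price)
TC(tier 1 (EOQ₁), Q≈1,824.1) = $2,508,258.03
TC(tier 2, Q≈3,940.0) = $2,504,757.35
Minimum at tier 2: $2,504,757.35

$2,504,757.35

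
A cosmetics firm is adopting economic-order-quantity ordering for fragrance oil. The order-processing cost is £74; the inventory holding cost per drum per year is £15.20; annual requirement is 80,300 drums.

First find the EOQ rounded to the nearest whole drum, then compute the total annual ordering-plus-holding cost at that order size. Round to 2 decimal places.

EOQ = √(2DS/H) = √(2 × 80,300 × 74 / 15.2)
    = √(781,868.42) ≈ 884.23 → Q = 884 drums
Ordering: D/Q × S = 80,300/884 × £74 = £6,721.95
Holding:  Q/2 × H = 884/2 × £15.2 = £6,718.40
Total = £6,721.95 + £6,718.40 = £13,440.35

£13,440.35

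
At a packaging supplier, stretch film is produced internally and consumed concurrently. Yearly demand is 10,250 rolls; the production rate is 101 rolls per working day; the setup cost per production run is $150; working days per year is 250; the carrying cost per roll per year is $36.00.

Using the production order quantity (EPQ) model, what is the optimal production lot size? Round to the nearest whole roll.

379 rolls

d = 10,250/250 = 41.0000 rolls/day;  effective holding cost H(1 − d/p) = 36·(1 − 41.0000/101) = 21.38614
Q* = √(2DS / H_eff) = √(2·10,250·150 / 21.38614) ≈ 379.19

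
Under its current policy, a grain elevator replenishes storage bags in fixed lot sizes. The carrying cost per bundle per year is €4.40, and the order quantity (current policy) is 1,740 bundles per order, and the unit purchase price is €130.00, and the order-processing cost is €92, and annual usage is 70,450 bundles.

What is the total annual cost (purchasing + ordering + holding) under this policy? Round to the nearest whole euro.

Ordering: D/Q × S = 70,450/1,740 × €92 = €3,724.94
Holding:  Q/2 × H = 1,740/2 × €4.4 = €3,828.00
Purchase cost = D·C = 70,450 × 130 = €9,158,500.00
Total = €3,724.94 + €3,828.00 + €9,158,500.00 = €9,166,052.94

€9,166,053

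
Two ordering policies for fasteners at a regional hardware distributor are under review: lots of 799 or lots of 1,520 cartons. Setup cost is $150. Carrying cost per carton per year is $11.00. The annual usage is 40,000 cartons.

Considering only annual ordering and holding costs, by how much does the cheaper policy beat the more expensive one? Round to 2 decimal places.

$403.48

TC(Q) = (D/Q)S + (Q/2)H
TC(799) = (40,000/799)×150 + (799/2)×11 = $11,903.89
TC(1,520) = (40,000/1,520)×150 + (1,520/2)×11 = $12,307.37
Lots of 799 are cheaper by $403.48.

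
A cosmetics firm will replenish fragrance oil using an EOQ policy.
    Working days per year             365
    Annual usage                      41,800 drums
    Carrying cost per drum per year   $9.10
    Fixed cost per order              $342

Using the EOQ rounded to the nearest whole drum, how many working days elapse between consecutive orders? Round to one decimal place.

15.5 days

EOQ = √(2DS/H) = √(2 × 41,800 × 342 / 9.1)
    = √(3,141,890.11) ≈ 1,772.54 → Q = 1,773 drums
Days between orders = 365 / (D/Q) = 365 / 23.576 ≈ 15.482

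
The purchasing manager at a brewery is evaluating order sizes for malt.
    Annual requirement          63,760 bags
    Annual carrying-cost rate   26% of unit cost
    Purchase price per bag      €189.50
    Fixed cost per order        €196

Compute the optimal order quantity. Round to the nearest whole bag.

H = i·C = 0.26 × €189.5 = €49.2700 per bag-year
Q* = √(2·D·S / H) = √(2·63,760·196 / 49.27) = √507,284.8 ≈ 712.24

712 bags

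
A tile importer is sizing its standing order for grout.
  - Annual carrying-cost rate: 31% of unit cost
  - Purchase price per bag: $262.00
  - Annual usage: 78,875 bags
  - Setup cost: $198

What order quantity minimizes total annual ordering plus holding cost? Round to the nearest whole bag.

620 bags

Carrying cost H = $262 × 31% = $81.2200/bag/yr
Optimal lot size Q* = (2 × 78,875 × $198 / $81.22)^½ ≈ 620.13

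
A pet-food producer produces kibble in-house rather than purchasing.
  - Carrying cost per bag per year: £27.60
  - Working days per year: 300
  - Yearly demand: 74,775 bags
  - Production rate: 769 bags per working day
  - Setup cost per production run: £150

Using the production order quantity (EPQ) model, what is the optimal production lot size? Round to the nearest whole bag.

1,097 bags

Daily demand d = 74,775/300 = 249.250; p = 769; 1 − d/p = 0.67588
EPQ = √(2DS / (H(1 − d/p)))
    = √(2 × 74,775 × 150 / (27.6 × 0.67588)) ≈ 1,096.60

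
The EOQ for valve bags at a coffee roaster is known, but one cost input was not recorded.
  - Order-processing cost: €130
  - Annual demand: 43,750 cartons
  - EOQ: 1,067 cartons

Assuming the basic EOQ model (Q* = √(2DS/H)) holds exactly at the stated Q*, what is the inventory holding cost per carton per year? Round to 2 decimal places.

€9.99

From Q* = √(2DS/H) ⇒ Q*² = 2DS/H.
H = 2DS / Q² = 2 × 43,750 × 130 / 1,067² = 9.9913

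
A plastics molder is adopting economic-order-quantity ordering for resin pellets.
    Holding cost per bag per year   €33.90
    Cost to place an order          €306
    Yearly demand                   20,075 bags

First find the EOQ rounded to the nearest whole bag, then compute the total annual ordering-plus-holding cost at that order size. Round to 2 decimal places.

€20,408.14

EOQ = √(2DS/H) = √(2 × 20,075 × 306 / 33.9)
    = √(362,415.93) ≈ 602.01 → Q = 602 bags
Orders/yr = 20,075/602 = 33.347; ordering cost = 33.347 × €306 = €10,204.24
Average inventory = 602/2 = 301; holding cost = 301 × €33.9 = €10,203.90
Total = €10,204.24 + €10,203.90 = €20,408.14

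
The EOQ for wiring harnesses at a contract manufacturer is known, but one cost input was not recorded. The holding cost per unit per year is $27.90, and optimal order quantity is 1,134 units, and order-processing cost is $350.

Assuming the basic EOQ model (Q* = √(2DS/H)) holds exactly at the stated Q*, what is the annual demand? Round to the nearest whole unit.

51,255 units per year

From Q* = √(2DS/H) ⇒ Q*² = 2DS/H.
D = Q²H / (2S) = 1,134² × 27.9 / (2 × 350) = 51,254.53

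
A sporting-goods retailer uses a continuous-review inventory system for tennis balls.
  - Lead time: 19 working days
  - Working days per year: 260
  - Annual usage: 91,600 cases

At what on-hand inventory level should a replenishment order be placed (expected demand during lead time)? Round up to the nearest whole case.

6,694 cases

Daily demand d = 91,600 / 260 = 352.308 cases/day
Demand during lead time = 352.308 × 19 = 6,693.85
Reorder point = 6,693.85 → round up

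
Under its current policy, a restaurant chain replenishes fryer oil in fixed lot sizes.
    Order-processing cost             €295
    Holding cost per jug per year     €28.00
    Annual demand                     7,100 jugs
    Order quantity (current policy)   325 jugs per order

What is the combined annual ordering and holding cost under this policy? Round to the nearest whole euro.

Orders/yr = 7,100/325 = 21.846; ordering cost = 21.846 × €295 = €6,444.62
Average inventory = 325/2 = 162.5; holding cost = 162.5 × €28 = €4,550.00
Total = €6,444.62 + €4,550.00 = €10,994.62

€10,995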